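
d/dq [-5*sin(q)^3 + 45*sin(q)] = 15*(cos(q)^2 + 2)*cos(q)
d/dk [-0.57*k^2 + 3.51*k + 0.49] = 3.51 - 1.14*k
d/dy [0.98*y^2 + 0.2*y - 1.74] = 1.96*y + 0.2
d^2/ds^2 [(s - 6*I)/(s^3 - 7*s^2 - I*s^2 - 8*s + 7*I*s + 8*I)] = 2*((s - 6*I)*(-3*s^2 + 14*s + 2*I*s + 8 - 7*I)^2 + (-3*s^2 + 14*s + 2*I*s + (s - 6*I)*(-3*s + 7 + I) + 8 - 7*I)*(s^3 - 7*s^2 - I*s^2 - 8*s + 7*I*s + 8*I))/(s^3 - 7*s^2 - I*s^2 - 8*s + 7*I*s + 8*I)^3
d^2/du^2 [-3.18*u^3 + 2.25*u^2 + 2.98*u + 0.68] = 4.5 - 19.08*u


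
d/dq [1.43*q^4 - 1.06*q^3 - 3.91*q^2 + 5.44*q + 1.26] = 5.72*q^3 - 3.18*q^2 - 7.82*q + 5.44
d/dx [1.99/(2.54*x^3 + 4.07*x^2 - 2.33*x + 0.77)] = (-15.1638*x^2 - 16.1986*x + 4.6367)/(2.54*x^3 + 4.07*x^2 - 2.33*x + 0.77)^2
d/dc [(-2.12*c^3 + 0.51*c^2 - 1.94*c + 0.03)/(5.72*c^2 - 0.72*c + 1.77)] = (-12.1264*c^4 + 3.0528*c^3 - 0.5276*c^2 + 1.4622*c - 3.4122)/(32.7184*c^4 - 8.2368*c^3 + 20.7672*c^2 - 2.5488*c + 3.1329)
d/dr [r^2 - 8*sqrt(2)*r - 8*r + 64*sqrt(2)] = 2*r - 8*sqrt(2) - 8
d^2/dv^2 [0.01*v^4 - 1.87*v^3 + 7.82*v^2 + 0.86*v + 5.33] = 0.12*v^2 - 11.22*v + 15.64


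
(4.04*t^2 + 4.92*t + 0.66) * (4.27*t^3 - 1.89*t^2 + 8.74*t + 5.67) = 17.2508*t^5 + 13.3728*t^4 + 28.829*t^3 + 64.6602*t^2 + 33.6648*t + 3.7422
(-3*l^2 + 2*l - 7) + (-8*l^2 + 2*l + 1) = -11*l^2 + 4*l - 6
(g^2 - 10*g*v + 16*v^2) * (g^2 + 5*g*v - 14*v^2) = g^4 - 5*g^3*v - 48*g^2*v^2 + 220*g*v^3 - 224*v^4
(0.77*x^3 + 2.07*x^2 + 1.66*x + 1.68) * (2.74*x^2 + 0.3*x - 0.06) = 2.1098*x^5 + 5.9028*x^4 + 5.1232*x^3 + 4.977*x^2 + 0.4044*x - 0.1008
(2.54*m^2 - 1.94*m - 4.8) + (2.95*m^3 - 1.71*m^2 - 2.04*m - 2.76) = 2.95*m^3 + 0.83*m^2 - 3.98*m - 7.56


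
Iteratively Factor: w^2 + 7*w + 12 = (w + 3)*(w + 4)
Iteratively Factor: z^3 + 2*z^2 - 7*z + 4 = (z + 4)*(z^2 - 2*z + 1) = (z - 1)*(z + 4)*(z - 1)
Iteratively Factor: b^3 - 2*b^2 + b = (b - 1)*(b^2 - b) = b*(b - 1)*(b - 1)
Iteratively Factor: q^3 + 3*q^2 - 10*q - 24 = (q - 3)*(q^2 + 6*q + 8) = (q - 3)*(q + 4)*(q + 2)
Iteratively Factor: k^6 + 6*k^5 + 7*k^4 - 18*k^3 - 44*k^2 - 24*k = (k)*(k^5 + 6*k^4 + 7*k^3 - 18*k^2 - 44*k - 24) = k*(k + 3)*(k^4 + 3*k^3 - 2*k^2 - 12*k - 8) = k*(k + 2)*(k + 3)*(k^3 + k^2 - 4*k - 4) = k*(k + 2)^2*(k + 3)*(k^2 - k - 2) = k*(k + 1)*(k + 2)^2*(k + 3)*(k - 2)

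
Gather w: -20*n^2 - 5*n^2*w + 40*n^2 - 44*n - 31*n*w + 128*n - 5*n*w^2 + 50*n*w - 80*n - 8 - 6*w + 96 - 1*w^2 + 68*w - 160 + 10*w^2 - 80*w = 20*n^2 + 4*n + w^2*(9 - 5*n) + w*(-5*n^2 + 19*n - 18) - 72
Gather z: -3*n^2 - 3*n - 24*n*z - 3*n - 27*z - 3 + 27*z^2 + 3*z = -3*n^2 - 6*n + 27*z^2 + z*(-24*n - 24) - 3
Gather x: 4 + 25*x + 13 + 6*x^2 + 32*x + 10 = 6*x^2 + 57*x + 27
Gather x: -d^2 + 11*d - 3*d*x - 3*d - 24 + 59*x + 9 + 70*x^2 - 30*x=-d^2 + 8*d + 70*x^2 + x*(29 - 3*d) - 15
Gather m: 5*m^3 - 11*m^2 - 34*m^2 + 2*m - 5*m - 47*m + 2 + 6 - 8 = 5*m^3 - 45*m^2 - 50*m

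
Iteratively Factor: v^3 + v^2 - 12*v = (v)*(v^2 + v - 12) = v*(v + 4)*(v - 3)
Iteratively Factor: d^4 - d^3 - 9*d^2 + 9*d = (d - 1)*(d^3 - 9*d) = (d - 3)*(d - 1)*(d^2 + 3*d) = d*(d - 3)*(d - 1)*(d + 3)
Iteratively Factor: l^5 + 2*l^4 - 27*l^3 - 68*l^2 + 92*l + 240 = (l + 2)*(l^4 - 27*l^2 - 14*l + 120) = (l + 2)*(l + 3)*(l^3 - 3*l^2 - 18*l + 40) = (l + 2)*(l + 3)*(l + 4)*(l^2 - 7*l + 10) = (l - 2)*(l + 2)*(l + 3)*(l + 4)*(l - 5)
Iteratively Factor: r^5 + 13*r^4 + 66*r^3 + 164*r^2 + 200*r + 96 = (r + 4)*(r^4 + 9*r^3 + 30*r^2 + 44*r + 24) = (r + 2)*(r + 4)*(r^3 + 7*r^2 + 16*r + 12) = (r + 2)*(r + 3)*(r + 4)*(r^2 + 4*r + 4) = (r + 2)^2*(r + 3)*(r + 4)*(r + 2)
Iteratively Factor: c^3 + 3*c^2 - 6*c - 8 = (c + 1)*(c^2 + 2*c - 8) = (c + 1)*(c + 4)*(c - 2)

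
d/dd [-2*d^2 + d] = 1 - 4*d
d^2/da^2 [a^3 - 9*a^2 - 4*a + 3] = 6*a - 18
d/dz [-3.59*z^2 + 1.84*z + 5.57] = 1.84 - 7.18*z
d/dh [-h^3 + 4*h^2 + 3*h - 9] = -3*h^2 + 8*h + 3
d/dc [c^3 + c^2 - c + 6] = 3*c^2 + 2*c - 1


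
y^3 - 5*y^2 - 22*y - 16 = (y - 8)*(y + 1)*(y + 2)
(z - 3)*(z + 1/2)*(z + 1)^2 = z^4 - z^3/2 - 11*z^2/2 - 11*z/2 - 3/2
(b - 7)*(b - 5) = b^2 - 12*b + 35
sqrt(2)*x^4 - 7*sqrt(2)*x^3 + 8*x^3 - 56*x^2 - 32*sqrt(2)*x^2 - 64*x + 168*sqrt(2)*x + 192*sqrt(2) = (x - 8)*(x - 2*sqrt(2))*(x + 6*sqrt(2))*(sqrt(2)*x + sqrt(2))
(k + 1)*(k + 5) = k^2 + 6*k + 5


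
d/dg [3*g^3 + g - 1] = 9*g^2 + 1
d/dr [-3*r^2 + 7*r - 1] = 7 - 6*r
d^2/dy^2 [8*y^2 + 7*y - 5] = 16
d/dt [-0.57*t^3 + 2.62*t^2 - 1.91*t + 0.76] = -1.71*t^2 + 5.24*t - 1.91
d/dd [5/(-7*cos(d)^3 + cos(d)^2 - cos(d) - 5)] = 5*(-21*cos(d)^2 + 2*cos(d) - 1)*sin(d)/(7*cos(d)^3 - cos(d)^2 + cos(d) + 5)^2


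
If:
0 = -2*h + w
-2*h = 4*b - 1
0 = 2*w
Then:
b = 1/4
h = 0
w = 0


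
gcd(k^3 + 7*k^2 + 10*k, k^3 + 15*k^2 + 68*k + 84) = k + 2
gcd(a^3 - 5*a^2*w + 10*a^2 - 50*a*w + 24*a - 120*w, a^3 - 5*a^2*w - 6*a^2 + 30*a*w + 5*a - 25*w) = -a + 5*w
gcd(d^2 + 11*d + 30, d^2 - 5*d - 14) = 1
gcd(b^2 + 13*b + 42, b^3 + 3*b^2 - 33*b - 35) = b + 7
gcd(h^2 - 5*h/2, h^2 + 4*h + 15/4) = 1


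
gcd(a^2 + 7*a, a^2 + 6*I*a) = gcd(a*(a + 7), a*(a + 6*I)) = a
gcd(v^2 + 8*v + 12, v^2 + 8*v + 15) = 1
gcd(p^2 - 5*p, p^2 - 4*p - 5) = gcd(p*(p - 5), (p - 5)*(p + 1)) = p - 5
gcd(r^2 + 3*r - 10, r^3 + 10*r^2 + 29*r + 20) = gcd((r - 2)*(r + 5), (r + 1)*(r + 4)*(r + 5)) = r + 5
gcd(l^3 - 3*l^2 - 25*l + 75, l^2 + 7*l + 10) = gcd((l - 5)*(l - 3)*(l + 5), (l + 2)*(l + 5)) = l + 5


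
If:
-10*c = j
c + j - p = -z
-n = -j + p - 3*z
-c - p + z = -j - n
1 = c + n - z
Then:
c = 2/3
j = -20/3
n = 4/3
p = -5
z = 1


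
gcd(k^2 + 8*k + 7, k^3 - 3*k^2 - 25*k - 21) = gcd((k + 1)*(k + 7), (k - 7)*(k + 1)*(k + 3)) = k + 1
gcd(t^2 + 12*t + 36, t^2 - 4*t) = 1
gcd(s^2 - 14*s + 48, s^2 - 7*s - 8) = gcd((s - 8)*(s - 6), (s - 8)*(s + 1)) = s - 8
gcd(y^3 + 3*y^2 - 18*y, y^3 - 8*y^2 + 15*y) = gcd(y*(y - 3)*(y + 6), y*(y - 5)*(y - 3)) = y^2 - 3*y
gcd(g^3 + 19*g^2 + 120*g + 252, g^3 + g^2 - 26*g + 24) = g + 6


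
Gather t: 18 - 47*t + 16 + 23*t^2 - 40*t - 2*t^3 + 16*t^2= -2*t^3 + 39*t^2 - 87*t + 34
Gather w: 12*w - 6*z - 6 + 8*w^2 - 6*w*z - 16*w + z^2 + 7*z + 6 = 8*w^2 + w*(-6*z - 4) + z^2 + z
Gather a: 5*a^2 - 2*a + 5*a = 5*a^2 + 3*a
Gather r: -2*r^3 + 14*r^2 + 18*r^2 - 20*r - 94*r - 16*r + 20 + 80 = -2*r^3 + 32*r^2 - 130*r + 100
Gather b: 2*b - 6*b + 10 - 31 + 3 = -4*b - 18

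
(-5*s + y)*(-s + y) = 5*s^2 - 6*s*y + y^2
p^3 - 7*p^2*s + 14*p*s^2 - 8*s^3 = (p - 4*s)*(p - 2*s)*(p - s)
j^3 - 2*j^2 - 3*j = j*(j - 3)*(j + 1)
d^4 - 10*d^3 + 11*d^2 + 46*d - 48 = (d - 8)*(d - 3)*(d - 1)*(d + 2)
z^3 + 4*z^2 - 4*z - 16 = (z - 2)*(z + 2)*(z + 4)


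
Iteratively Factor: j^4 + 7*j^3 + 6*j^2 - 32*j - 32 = (j + 4)*(j^3 + 3*j^2 - 6*j - 8) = (j + 1)*(j + 4)*(j^2 + 2*j - 8) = (j + 1)*(j + 4)^2*(j - 2)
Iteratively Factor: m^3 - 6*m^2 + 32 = (m - 4)*(m^2 - 2*m - 8) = (m - 4)*(m + 2)*(m - 4)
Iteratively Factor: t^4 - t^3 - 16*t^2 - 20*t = (t + 2)*(t^3 - 3*t^2 - 10*t) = (t + 2)^2*(t^2 - 5*t) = t*(t + 2)^2*(t - 5)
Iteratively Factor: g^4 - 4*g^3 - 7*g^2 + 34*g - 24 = (g - 1)*(g^3 - 3*g^2 - 10*g + 24) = (g - 1)*(g + 3)*(g^2 - 6*g + 8) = (g - 4)*(g - 1)*(g + 3)*(g - 2)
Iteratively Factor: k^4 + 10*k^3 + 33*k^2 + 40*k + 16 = (k + 4)*(k^3 + 6*k^2 + 9*k + 4) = (k + 1)*(k + 4)*(k^2 + 5*k + 4) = (k + 1)^2*(k + 4)*(k + 4)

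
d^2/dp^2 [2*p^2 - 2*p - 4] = 4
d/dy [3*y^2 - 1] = 6*y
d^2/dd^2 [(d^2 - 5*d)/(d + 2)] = 28/(d^3 + 6*d^2 + 12*d + 8)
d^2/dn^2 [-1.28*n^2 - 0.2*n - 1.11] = -2.56000000000000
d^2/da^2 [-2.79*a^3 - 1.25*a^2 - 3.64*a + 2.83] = -16.74*a - 2.5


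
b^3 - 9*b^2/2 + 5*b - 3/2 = (b - 3)*(b - 1)*(b - 1/2)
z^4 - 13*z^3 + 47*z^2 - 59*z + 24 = (z - 8)*(z - 3)*(z - 1)^2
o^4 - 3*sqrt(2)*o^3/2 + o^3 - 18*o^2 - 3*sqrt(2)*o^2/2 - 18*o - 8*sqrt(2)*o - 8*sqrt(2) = (o + 1)*(o - 4*sqrt(2))*(o + sqrt(2)/2)*(o + 2*sqrt(2))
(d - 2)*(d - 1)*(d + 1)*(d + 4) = d^4 + 2*d^3 - 9*d^2 - 2*d + 8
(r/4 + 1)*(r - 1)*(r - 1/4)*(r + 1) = r^4/4 + 15*r^3/16 - r^2/2 - 15*r/16 + 1/4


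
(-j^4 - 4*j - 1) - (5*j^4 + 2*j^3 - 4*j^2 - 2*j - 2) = -6*j^4 - 2*j^3 + 4*j^2 - 2*j + 1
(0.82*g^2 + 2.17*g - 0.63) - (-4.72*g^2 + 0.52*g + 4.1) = 5.54*g^2 + 1.65*g - 4.73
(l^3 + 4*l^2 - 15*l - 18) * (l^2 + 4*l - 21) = l^5 + 8*l^4 - 20*l^3 - 162*l^2 + 243*l + 378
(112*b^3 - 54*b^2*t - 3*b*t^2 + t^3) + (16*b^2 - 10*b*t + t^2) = 112*b^3 - 54*b^2*t + 16*b^2 - 3*b*t^2 - 10*b*t + t^3 + t^2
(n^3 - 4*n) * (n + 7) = n^4 + 7*n^3 - 4*n^2 - 28*n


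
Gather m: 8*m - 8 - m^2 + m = -m^2 + 9*m - 8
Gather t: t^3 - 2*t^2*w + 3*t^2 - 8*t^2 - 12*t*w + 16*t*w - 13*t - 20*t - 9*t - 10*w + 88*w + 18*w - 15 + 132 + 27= t^3 + t^2*(-2*w - 5) + t*(4*w - 42) + 96*w + 144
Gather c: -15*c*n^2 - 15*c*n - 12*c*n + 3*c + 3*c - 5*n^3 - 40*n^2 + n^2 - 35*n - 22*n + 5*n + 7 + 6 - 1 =c*(-15*n^2 - 27*n + 6) - 5*n^3 - 39*n^2 - 52*n + 12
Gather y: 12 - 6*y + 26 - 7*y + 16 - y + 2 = 56 - 14*y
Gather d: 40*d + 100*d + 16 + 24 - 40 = 140*d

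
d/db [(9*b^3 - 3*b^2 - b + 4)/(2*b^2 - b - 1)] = (18*b^4 - 18*b^3 - 22*b^2 - 10*b + 5)/(4*b^4 - 4*b^3 - 3*b^2 + 2*b + 1)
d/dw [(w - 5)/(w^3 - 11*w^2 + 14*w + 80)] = 2*(3 - w)/(w^4 - 12*w^3 + 4*w^2 + 192*w + 256)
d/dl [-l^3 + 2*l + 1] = 2 - 3*l^2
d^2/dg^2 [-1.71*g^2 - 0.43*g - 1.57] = -3.42000000000000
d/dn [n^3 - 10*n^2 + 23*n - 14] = 3*n^2 - 20*n + 23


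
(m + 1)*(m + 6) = m^2 + 7*m + 6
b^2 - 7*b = b*(b - 7)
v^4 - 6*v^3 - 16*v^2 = v^2*(v - 8)*(v + 2)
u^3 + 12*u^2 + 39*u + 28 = (u + 1)*(u + 4)*(u + 7)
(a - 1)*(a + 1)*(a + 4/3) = a^3 + 4*a^2/3 - a - 4/3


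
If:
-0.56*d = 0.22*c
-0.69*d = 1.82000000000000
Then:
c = 6.71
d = -2.64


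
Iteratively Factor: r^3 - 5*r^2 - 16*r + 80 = (r + 4)*(r^2 - 9*r + 20) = (r - 5)*(r + 4)*(r - 4)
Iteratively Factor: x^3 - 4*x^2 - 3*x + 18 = (x - 3)*(x^2 - x - 6) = (x - 3)*(x + 2)*(x - 3)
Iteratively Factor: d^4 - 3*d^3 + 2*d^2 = (d - 2)*(d^3 - d^2) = d*(d - 2)*(d^2 - d) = d^2*(d - 2)*(d - 1)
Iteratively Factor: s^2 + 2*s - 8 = (s - 2)*(s + 4)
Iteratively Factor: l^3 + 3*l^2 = (l + 3)*(l^2) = l*(l + 3)*(l)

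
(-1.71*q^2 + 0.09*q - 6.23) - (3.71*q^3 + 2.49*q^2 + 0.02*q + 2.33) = -3.71*q^3 - 4.2*q^2 + 0.07*q - 8.56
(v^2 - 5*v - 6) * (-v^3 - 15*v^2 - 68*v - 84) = -v^5 - 10*v^4 + 13*v^3 + 346*v^2 + 828*v + 504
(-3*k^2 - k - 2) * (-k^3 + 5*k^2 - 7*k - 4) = 3*k^5 - 14*k^4 + 18*k^3 + 9*k^2 + 18*k + 8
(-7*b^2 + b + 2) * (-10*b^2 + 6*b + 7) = 70*b^4 - 52*b^3 - 63*b^2 + 19*b + 14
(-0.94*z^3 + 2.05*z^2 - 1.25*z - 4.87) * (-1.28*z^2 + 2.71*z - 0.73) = 1.2032*z^5 - 5.1714*z^4 + 7.8417*z^3 + 1.3496*z^2 - 12.2852*z + 3.5551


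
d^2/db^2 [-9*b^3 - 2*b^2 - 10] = -54*b - 4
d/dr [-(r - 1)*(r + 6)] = -2*r - 5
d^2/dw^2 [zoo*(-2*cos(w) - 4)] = zoo*cos(w)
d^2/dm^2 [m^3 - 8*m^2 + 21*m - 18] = 6*m - 16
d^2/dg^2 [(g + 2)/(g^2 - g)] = 2*(g^3 + 6*g^2 - 6*g + 2)/(g^3*(g^3 - 3*g^2 + 3*g - 1))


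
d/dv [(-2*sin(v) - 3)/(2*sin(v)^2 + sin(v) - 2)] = (4*sin(v)^2 + 12*sin(v) + 7)*cos(v)/(sin(v) - cos(2*v) - 1)^2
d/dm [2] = 0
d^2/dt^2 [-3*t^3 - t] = -18*t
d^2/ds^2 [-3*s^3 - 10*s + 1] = -18*s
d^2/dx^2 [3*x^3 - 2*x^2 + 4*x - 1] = 18*x - 4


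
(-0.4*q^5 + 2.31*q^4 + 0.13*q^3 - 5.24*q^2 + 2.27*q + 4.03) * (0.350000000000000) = -0.14*q^5 + 0.8085*q^4 + 0.0455*q^3 - 1.834*q^2 + 0.7945*q + 1.4105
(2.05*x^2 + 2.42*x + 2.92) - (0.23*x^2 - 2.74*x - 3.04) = 1.82*x^2 + 5.16*x + 5.96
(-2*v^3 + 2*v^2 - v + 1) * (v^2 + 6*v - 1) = -2*v^5 - 10*v^4 + 13*v^3 - 7*v^2 + 7*v - 1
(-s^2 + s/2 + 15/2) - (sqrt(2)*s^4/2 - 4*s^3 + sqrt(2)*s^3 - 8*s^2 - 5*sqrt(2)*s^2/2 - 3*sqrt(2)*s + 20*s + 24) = -sqrt(2)*s^4/2 - sqrt(2)*s^3 + 4*s^3 + 5*sqrt(2)*s^2/2 + 7*s^2 - 39*s/2 + 3*sqrt(2)*s - 33/2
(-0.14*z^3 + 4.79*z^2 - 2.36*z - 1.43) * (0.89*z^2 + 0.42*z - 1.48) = -0.1246*z^5 + 4.2043*z^4 + 0.1186*z^3 - 9.3531*z^2 + 2.8922*z + 2.1164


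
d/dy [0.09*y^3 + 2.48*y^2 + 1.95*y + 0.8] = 0.27*y^2 + 4.96*y + 1.95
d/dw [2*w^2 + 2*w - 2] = 4*w + 2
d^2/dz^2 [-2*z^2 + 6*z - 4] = -4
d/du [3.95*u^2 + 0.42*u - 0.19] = 7.9*u + 0.42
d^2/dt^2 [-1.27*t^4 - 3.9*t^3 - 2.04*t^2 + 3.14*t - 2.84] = -15.24*t^2 - 23.4*t - 4.08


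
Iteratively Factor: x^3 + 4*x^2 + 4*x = (x)*(x^2 + 4*x + 4) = x*(x + 2)*(x + 2)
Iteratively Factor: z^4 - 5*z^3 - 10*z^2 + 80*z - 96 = (z - 3)*(z^3 - 2*z^2 - 16*z + 32) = (z - 3)*(z - 2)*(z^2 - 16) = (z - 3)*(z - 2)*(z + 4)*(z - 4)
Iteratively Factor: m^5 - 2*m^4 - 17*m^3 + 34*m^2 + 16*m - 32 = (m - 2)*(m^4 - 17*m^2 + 16) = (m - 2)*(m + 4)*(m^3 - 4*m^2 - m + 4) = (m - 2)*(m + 1)*(m + 4)*(m^2 - 5*m + 4) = (m - 4)*(m - 2)*(m + 1)*(m + 4)*(m - 1)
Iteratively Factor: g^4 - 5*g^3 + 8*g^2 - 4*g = (g - 2)*(g^3 - 3*g^2 + 2*g) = (g - 2)*(g - 1)*(g^2 - 2*g) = (g - 2)^2*(g - 1)*(g)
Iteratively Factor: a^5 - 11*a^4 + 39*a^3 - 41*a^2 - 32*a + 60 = (a - 5)*(a^4 - 6*a^3 + 9*a^2 + 4*a - 12) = (a - 5)*(a - 2)*(a^3 - 4*a^2 + a + 6) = (a - 5)*(a - 2)^2*(a^2 - 2*a - 3) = (a - 5)*(a - 2)^2*(a + 1)*(a - 3)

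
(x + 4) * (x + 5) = x^2 + 9*x + 20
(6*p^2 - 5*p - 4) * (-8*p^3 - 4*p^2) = -48*p^5 + 16*p^4 + 52*p^3 + 16*p^2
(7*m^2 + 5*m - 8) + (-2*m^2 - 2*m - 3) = 5*m^2 + 3*m - 11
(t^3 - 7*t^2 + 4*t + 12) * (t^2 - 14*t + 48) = t^5 - 21*t^4 + 150*t^3 - 380*t^2 + 24*t + 576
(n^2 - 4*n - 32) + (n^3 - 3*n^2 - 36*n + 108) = n^3 - 2*n^2 - 40*n + 76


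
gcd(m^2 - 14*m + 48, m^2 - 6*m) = m - 6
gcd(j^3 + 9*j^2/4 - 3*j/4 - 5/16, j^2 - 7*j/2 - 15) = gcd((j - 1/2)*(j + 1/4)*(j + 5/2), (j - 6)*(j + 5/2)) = j + 5/2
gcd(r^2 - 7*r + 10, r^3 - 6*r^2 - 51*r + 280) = r - 5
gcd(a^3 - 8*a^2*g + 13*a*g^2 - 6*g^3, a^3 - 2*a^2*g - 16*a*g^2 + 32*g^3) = 1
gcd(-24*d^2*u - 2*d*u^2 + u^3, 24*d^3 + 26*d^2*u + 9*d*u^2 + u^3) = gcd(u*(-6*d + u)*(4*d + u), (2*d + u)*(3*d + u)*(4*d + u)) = 4*d + u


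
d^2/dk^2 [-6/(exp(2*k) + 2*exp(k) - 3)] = 12*(-4*(exp(k) + 1)^2*exp(k) + (2*exp(k) + 1)*(exp(2*k) + 2*exp(k) - 3))*exp(k)/(exp(2*k) + 2*exp(k) - 3)^3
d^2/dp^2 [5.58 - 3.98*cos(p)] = 3.98*cos(p)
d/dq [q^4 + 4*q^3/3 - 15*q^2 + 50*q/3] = 4*q^3 + 4*q^2 - 30*q + 50/3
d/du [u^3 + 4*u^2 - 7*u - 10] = 3*u^2 + 8*u - 7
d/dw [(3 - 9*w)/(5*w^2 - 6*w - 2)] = 3*(15*w^2 - 10*w + 12)/(25*w^4 - 60*w^3 + 16*w^2 + 24*w + 4)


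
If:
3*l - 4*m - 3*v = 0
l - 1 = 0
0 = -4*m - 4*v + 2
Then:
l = 1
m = 3/2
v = -1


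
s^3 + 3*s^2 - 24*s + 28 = (s - 2)^2*(s + 7)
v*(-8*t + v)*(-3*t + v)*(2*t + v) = 48*t^3*v + 2*t^2*v^2 - 9*t*v^3 + v^4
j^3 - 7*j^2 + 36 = (j - 6)*(j - 3)*(j + 2)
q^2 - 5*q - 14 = (q - 7)*(q + 2)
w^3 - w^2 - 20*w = w*(w - 5)*(w + 4)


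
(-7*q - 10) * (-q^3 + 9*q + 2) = 7*q^4 + 10*q^3 - 63*q^2 - 104*q - 20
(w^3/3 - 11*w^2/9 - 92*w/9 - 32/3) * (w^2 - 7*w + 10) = w^5/3 - 32*w^4/9 + 5*w^3/3 + 146*w^2/3 - 248*w/9 - 320/3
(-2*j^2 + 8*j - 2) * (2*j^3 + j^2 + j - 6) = -4*j^5 + 14*j^4 + 2*j^3 + 18*j^2 - 50*j + 12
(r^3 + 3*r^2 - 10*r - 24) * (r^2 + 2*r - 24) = r^5 + 5*r^4 - 28*r^3 - 116*r^2 + 192*r + 576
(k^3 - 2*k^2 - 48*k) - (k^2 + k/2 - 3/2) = k^3 - 3*k^2 - 97*k/2 + 3/2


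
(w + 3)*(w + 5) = w^2 + 8*w + 15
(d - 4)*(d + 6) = d^2 + 2*d - 24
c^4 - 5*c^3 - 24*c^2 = c^2*(c - 8)*(c + 3)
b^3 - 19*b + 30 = (b - 3)*(b - 2)*(b + 5)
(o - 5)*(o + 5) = o^2 - 25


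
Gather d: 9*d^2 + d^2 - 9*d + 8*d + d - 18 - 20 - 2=10*d^2 - 40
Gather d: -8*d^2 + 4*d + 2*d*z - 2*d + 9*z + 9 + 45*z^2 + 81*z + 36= -8*d^2 + d*(2*z + 2) + 45*z^2 + 90*z + 45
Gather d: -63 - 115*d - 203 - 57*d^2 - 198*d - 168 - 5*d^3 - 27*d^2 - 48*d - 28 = -5*d^3 - 84*d^2 - 361*d - 462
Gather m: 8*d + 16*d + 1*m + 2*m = 24*d + 3*m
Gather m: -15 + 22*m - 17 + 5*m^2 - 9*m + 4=5*m^2 + 13*m - 28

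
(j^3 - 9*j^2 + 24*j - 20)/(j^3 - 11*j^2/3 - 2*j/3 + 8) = 3*(j^2 - 7*j + 10)/(3*j^2 - 5*j - 12)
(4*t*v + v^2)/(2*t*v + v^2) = (4*t + v)/(2*t + v)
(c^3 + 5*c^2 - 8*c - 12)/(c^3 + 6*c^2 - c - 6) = (c - 2)/(c - 1)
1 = 1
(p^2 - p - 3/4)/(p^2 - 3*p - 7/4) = (2*p - 3)/(2*p - 7)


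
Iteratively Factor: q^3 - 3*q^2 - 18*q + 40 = (q - 2)*(q^2 - q - 20) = (q - 5)*(q - 2)*(q + 4)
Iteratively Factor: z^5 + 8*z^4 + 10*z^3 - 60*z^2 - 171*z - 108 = (z + 3)*(z^4 + 5*z^3 - 5*z^2 - 45*z - 36) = (z + 3)^2*(z^3 + 2*z^2 - 11*z - 12) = (z + 1)*(z + 3)^2*(z^2 + z - 12) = (z + 1)*(z + 3)^2*(z + 4)*(z - 3)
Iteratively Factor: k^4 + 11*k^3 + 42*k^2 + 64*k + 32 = (k + 4)*(k^3 + 7*k^2 + 14*k + 8) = (k + 2)*(k + 4)*(k^2 + 5*k + 4) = (k + 2)*(k + 4)^2*(k + 1)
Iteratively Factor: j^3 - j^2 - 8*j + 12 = (j - 2)*(j^2 + j - 6) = (j - 2)^2*(j + 3)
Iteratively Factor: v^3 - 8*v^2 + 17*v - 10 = (v - 1)*(v^2 - 7*v + 10) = (v - 5)*(v - 1)*(v - 2)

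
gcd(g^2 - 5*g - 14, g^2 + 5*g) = 1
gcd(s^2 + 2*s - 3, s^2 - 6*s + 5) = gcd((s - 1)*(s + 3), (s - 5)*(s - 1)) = s - 1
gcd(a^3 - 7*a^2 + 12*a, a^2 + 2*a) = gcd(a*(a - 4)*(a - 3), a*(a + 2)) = a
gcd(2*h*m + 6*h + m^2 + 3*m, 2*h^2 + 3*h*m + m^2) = 2*h + m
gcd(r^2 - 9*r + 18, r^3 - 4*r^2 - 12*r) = r - 6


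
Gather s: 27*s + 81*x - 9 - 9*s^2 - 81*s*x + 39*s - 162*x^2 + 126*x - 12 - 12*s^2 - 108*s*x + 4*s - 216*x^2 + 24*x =-21*s^2 + s*(70 - 189*x) - 378*x^2 + 231*x - 21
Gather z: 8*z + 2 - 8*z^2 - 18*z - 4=-8*z^2 - 10*z - 2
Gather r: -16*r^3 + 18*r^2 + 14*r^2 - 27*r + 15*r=-16*r^3 + 32*r^2 - 12*r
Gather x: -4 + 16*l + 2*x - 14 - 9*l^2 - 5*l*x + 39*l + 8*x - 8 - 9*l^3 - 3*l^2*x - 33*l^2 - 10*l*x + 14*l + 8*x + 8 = -9*l^3 - 42*l^2 + 69*l + x*(-3*l^2 - 15*l + 18) - 18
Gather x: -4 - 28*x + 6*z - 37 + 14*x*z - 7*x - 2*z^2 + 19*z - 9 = x*(14*z - 35) - 2*z^2 + 25*z - 50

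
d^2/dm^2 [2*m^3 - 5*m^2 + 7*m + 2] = 12*m - 10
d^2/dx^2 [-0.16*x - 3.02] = 0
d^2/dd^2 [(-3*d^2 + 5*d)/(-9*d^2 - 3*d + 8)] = 36*(-27*d^3 + 36*d^2 - 60*d + 4)/(729*d^6 + 729*d^5 - 1701*d^4 - 1269*d^3 + 1512*d^2 + 576*d - 512)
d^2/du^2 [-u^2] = -2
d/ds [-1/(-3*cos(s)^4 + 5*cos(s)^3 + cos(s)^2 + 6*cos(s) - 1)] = (12*cos(s)^3 - 15*cos(s)^2 - 2*cos(s) - 6)*sin(s)/(-3*cos(s)^4 + 5*cos(s)^3 + cos(s)^2 + 6*cos(s) - 1)^2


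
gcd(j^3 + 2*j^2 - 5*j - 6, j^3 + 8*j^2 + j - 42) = j^2 + j - 6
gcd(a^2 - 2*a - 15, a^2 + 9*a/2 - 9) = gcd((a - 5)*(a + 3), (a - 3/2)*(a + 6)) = 1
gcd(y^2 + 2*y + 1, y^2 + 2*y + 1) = y^2 + 2*y + 1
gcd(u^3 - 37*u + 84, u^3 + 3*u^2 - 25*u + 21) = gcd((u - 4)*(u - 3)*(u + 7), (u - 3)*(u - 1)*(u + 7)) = u^2 + 4*u - 21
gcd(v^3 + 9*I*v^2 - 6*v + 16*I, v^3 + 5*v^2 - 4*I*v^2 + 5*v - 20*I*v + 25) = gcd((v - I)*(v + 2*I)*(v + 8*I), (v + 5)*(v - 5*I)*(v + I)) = 1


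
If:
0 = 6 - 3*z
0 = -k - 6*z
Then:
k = -12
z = 2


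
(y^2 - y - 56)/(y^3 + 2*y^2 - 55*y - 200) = (y + 7)/(y^2 + 10*y + 25)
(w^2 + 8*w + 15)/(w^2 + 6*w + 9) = (w + 5)/(w + 3)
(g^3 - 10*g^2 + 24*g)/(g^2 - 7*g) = (g^2 - 10*g + 24)/(g - 7)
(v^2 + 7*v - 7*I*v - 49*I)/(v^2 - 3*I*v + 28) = (v + 7)/(v + 4*I)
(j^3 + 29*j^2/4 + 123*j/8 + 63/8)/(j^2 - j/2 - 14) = (4*j^2 + 15*j + 9)/(4*(j - 4))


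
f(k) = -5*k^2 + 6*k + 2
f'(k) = 6 - 10*k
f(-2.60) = -47.40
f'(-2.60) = 32.00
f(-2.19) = -35.12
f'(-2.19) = 27.90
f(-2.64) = -48.69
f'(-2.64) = 32.40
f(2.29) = -10.48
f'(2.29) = -16.90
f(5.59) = -120.70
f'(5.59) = -49.90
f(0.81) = 3.58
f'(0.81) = -2.10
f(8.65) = -320.21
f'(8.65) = -80.50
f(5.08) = -96.55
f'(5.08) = -44.80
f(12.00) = -646.00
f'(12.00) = -114.00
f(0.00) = 2.00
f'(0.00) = 6.00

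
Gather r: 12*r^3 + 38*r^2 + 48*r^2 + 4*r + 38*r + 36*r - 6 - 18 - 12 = 12*r^3 + 86*r^2 + 78*r - 36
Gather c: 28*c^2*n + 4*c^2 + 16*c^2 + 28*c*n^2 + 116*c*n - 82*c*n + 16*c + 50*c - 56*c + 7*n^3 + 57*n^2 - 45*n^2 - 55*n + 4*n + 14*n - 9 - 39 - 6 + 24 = c^2*(28*n + 20) + c*(28*n^2 + 34*n + 10) + 7*n^3 + 12*n^2 - 37*n - 30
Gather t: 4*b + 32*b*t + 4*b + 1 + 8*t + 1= 8*b + t*(32*b + 8) + 2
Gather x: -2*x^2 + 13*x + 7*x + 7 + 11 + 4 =-2*x^2 + 20*x + 22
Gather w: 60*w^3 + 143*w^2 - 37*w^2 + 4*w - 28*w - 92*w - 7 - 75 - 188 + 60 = 60*w^3 + 106*w^2 - 116*w - 210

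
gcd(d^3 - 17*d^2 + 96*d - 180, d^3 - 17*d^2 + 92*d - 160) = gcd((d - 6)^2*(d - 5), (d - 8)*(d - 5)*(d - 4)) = d - 5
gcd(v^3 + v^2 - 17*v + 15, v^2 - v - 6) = v - 3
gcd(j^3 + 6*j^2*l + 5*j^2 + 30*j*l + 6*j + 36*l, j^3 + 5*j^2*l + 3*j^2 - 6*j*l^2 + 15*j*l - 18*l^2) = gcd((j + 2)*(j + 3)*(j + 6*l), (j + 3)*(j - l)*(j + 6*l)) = j^2 + 6*j*l + 3*j + 18*l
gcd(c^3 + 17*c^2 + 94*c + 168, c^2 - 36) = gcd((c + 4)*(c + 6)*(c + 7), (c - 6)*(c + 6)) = c + 6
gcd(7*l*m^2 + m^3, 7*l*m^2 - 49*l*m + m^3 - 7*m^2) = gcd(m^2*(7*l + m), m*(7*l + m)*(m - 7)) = 7*l*m + m^2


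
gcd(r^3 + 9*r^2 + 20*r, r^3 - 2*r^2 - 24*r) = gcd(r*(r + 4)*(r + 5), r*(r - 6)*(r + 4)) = r^2 + 4*r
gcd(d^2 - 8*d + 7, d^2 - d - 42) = d - 7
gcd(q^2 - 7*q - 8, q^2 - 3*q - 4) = q + 1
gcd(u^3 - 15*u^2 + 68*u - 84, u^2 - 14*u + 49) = u - 7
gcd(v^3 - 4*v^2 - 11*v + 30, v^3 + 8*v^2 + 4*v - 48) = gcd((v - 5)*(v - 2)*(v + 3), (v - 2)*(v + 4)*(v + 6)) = v - 2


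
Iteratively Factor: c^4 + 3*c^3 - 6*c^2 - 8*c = (c)*(c^3 + 3*c^2 - 6*c - 8) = c*(c - 2)*(c^2 + 5*c + 4) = c*(c - 2)*(c + 4)*(c + 1)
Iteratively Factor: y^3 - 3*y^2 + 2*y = (y - 1)*(y^2 - 2*y) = y*(y - 1)*(y - 2)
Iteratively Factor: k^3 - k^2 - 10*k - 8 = (k + 2)*(k^2 - 3*k - 4) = (k - 4)*(k + 2)*(k + 1)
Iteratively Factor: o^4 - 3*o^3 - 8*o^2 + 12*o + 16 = (o + 1)*(o^3 - 4*o^2 - 4*o + 16) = (o + 1)*(o + 2)*(o^2 - 6*o + 8) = (o - 2)*(o + 1)*(o + 2)*(o - 4)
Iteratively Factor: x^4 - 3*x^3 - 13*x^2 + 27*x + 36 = (x + 3)*(x^3 - 6*x^2 + 5*x + 12) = (x - 3)*(x + 3)*(x^2 - 3*x - 4) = (x - 3)*(x + 1)*(x + 3)*(x - 4)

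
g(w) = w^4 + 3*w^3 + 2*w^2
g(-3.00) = 18.00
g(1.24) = 11.16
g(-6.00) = 720.00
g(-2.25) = 1.58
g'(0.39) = 3.17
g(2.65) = 119.19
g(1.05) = 6.89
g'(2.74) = 160.81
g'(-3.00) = -39.00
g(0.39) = 0.51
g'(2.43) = 120.26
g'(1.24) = 26.42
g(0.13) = 0.04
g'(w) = 4*w^3 + 9*w^2 + 4*w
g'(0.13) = 0.68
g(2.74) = 133.09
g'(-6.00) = -564.00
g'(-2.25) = -9.00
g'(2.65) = 148.24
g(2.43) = 89.72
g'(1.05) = 18.75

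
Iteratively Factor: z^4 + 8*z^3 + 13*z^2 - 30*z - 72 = (z - 2)*(z^3 + 10*z^2 + 33*z + 36) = (z - 2)*(z + 4)*(z^2 + 6*z + 9) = (z - 2)*(z + 3)*(z + 4)*(z + 3)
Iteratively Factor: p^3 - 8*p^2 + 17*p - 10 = (p - 5)*(p^2 - 3*p + 2) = (p - 5)*(p - 2)*(p - 1)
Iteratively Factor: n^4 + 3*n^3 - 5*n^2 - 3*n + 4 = (n + 1)*(n^3 + 2*n^2 - 7*n + 4) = (n - 1)*(n + 1)*(n^2 + 3*n - 4) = (n - 1)^2*(n + 1)*(n + 4)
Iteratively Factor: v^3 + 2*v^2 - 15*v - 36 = (v + 3)*(v^2 - v - 12) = (v + 3)^2*(v - 4)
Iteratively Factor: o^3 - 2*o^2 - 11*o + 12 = (o - 1)*(o^2 - o - 12) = (o - 1)*(o + 3)*(o - 4)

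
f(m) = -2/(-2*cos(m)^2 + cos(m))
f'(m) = -2*(-4*sin(m)*cos(m) + sin(m))/(-2*cos(m)^2 + cos(m))^2 = 2*(-sin(m)/cos(m)^2 + 4*tan(m))/(2*cos(m) - 1)^2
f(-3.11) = 0.67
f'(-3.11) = 0.04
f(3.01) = 0.68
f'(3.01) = -0.15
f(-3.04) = 0.67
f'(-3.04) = 0.11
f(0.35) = 2.42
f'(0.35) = 2.78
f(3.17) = 0.67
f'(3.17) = 0.03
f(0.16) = 2.08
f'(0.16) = 1.02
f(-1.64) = 25.41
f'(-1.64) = 411.12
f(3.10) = 0.67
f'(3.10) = -0.05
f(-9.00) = 0.78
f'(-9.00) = 0.58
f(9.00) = 0.78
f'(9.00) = -0.58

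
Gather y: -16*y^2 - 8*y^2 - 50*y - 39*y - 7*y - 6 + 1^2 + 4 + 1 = -24*y^2 - 96*y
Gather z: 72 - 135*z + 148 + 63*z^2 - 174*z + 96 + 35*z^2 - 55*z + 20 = 98*z^2 - 364*z + 336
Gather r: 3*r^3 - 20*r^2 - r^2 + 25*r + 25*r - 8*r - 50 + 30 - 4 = 3*r^3 - 21*r^2 + 42*r - 24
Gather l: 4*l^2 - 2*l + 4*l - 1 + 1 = 4*l^2 + 2*l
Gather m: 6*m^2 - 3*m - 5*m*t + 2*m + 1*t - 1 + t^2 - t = 6*m^2 + m*(-5*t - 1) + t^2 - 1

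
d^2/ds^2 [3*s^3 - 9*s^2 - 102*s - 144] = 18*s - 18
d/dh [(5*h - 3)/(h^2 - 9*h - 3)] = (-5*h^2 + 6*h - 42)/(h^4 - 18*h^3 + 75*h^2 + 54*h + 9)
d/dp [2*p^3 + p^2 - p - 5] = 6*p^2 + 2*p - 1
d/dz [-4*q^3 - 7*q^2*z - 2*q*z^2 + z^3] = -7*q^2 - 4*q*z + 3*z^2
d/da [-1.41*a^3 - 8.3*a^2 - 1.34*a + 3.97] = -4.23*a^2 - 16.6*a - 1.34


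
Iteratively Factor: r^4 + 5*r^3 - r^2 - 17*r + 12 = (r - 1)*(r^3 + 6*r^2 + 5*r - 12) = (r - 1)*(r + 3)*(r^2 + 3*r - 4) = (r - 1)*(r + 3)*(r + 4)*(r - 1)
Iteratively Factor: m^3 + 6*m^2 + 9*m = (m)*(m^2 + 6*m + 9) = m*(m + 3)*(m + 3)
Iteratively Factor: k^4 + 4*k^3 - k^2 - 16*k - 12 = (k + 2)*(k^3 + 2*k^2 - 5*k - 6) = (k + 1)*(k + 2)*(k^2 + k - 6) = (k - 2)*(k + 1)*(k + 2)*(k + 3)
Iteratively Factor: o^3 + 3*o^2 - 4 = (o + 2)*(o^2 + o - 2) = (o + 2)^2*(o - 1)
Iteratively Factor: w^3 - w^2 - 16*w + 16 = (w - 4)*(w^2 + 3*w - 4) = (w - 4)*(w + 4)*(w - 1)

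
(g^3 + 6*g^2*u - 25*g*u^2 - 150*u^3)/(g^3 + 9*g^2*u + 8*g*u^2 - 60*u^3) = (-g + 5*u)/(-g + 2*u)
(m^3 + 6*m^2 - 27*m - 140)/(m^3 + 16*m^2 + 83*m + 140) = (m - 5)/(m + 5)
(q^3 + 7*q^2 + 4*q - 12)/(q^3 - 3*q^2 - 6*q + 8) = (q + 6)/(q - 4)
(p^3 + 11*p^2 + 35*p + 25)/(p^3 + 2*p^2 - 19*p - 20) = (p + 5)/(p - 4)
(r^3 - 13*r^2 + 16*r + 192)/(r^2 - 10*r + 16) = (r^2 - 5*r - 24)/(r - 2)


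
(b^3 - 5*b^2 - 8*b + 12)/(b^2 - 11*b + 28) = (b^3 - 5*b^2 - 8*b + 12)/(b^2 - 11*b + 28)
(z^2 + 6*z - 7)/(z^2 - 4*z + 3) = (z + 7)/(z - 3)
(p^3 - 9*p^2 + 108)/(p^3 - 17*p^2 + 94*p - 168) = (p^2 - 3*p - 18)/(p^2 - 11*p + 28)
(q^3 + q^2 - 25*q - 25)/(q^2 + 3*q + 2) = (q^2 - 25)/(q + 2)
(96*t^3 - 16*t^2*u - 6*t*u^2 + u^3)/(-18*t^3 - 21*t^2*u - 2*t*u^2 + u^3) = (-16*t^2 + u^2)/(3*t^2 + 4*t*u + u^2)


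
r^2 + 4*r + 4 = (r + 2)^2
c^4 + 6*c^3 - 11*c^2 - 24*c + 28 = (c - 2)*(c - 1)*(c + 2)*(c + 7)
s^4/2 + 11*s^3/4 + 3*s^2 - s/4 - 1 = (s/2 + 1/2)*(s - 1/2)*(s + 1)*(s + 4)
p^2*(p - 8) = p^3 - 8*p^2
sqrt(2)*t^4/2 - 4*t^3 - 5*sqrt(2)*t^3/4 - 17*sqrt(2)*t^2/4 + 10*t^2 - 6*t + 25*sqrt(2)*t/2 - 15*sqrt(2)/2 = (t - 3/2)*(t - 1)*(t - 5*sqrt(2))*(sqrt(2)*t/2 + 1)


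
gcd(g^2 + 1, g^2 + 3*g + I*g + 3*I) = g + I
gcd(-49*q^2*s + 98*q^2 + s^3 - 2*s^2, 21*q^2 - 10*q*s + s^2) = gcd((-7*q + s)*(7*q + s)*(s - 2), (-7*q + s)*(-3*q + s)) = 7*q - s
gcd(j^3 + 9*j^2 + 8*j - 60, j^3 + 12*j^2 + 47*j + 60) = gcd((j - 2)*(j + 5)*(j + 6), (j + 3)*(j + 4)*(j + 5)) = j + 5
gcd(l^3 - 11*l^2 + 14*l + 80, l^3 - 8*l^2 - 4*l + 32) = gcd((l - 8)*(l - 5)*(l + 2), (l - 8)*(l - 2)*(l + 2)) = l^2 - 6*l - 16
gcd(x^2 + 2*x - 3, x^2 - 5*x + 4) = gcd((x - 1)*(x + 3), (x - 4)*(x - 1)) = x - 1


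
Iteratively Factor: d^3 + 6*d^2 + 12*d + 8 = (d + 2)*(d^2 + 4*d + 4) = (d + 2)^2*(d + 2)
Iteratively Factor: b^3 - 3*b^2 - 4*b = (b - 4)*(b^2 + b) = b*(b - 4)*(b + 1)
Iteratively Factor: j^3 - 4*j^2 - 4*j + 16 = (j + 2)*(j^2 - 6*j + 8) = (j - 4)*(j + 2)*(j - 2)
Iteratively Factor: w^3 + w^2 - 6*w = (w - 2)*(w^2 + 3*w) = (w - 2)*(w + 3)*(w)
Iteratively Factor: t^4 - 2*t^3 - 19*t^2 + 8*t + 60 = (t + 2)*(t^3 - 4*t^2 - 11*t + 30) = (t - 2)*(t + 2)*(t^2 - 2*t - 15) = (t - 2)*(t + 2)*(t + 3)*(t - 5)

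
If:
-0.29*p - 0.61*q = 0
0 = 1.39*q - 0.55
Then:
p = -0.83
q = 0.40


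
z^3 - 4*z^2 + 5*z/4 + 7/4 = (z - 7/2)*(z - 1)*(z + 1/2)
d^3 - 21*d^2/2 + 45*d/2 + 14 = (d - 7)*(d - 4)*(d + 1/2)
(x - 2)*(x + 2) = x^2 - 4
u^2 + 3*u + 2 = (u + 1)*(u + 2)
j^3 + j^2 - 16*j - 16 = (j - 4)*(j + 1)*(j + 4)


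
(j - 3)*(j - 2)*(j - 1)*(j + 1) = j^4 - 5*j^3 + 5*j^2 + 5*j - 6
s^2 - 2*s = s*(s - 2)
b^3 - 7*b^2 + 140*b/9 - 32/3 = (b - 3)*(b - 8/3)*(b - 4/3)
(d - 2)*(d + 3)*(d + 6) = d^3 + 7*d^2 - 36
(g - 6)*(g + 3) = g^2 - 3*g - 18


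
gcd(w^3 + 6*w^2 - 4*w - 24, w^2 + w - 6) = w - 2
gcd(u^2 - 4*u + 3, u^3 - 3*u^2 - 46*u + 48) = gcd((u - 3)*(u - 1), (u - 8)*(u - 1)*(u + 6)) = u - 1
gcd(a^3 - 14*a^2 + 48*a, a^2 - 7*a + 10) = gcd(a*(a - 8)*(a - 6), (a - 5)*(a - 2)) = 1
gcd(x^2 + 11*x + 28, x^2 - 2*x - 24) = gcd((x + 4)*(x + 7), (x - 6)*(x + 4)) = x + 4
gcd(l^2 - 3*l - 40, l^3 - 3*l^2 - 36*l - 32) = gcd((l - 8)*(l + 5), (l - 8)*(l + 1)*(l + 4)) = l - 8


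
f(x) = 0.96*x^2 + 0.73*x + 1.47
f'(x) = 1.92*x + 0.73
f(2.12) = 7.33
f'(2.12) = 4.80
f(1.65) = 5.29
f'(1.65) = 3.90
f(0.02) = 1.48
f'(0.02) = 0.77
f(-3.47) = 10.50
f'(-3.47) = -5.93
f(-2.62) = 6.15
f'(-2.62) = -4.30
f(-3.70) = 11.91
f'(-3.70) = -6.37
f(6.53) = 47.17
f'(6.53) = 13.27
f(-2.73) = 6.63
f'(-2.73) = -4.51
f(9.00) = 85.80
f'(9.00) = 18.01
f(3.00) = 12.30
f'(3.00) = 6.49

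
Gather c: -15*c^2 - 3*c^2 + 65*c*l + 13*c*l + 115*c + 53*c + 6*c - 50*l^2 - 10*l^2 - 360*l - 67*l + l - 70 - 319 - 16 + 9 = -18*c^2 + c*(78*l + 174) - 60*l^2 - 426*l - 396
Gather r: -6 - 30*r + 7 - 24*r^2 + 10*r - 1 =-24*r^2 - 20*r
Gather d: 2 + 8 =10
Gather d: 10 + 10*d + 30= 10*d + 40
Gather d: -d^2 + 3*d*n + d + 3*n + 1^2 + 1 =-d^2 + d*(3*n + 1) + 3*n + 2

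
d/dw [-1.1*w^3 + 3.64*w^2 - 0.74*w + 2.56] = -3.3*w^2 + 7.28*w - 0.74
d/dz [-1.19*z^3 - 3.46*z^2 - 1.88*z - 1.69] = -3.57*z^2 - 6.92*z - 1.88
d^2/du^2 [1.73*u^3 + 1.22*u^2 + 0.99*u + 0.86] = 10.38*u + 2.44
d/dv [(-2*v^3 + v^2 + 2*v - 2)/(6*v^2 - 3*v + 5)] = (-12*v^4 + 12*v^3 - 45*v^2 + 34*v + 4)/(36*v^4 - 36*v^3 + 69*v^2 - 30*v + 25)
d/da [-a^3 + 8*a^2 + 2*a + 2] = -3*a^2 + 16*a + 2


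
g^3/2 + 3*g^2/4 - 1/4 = (g/2 + 1/2)*(g - 1/2)*(g + 1)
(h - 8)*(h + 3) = h^2 - 5*h - 24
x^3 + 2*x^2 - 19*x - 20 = (x - 4)*(x + 1)*(x + 5)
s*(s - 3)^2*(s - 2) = s^4 - 8*s^3 + 21*s^2 - 18*s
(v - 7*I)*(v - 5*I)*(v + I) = v^3 - 11*I*v^2 - 23*v - 35*I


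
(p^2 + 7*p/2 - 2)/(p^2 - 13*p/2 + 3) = (p + 4)/(p - 6)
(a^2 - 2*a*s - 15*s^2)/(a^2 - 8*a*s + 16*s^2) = (a^2 - 2*a*s - 15*s^2)/(a^2 - 8*a*s + 16*s^2)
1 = 1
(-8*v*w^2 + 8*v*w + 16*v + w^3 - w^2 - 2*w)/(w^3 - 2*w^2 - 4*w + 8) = (-8*v*w - 8*v + w^2 + w)/(w^2 - 4)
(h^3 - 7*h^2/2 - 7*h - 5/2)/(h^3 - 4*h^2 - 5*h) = (h + 1/2)/h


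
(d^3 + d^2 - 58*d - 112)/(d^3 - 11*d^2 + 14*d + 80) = (d + 7)/(d - 5)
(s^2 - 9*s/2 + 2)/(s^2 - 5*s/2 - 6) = (2*s - 1)/(2*s + 3)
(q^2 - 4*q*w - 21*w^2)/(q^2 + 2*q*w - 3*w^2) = (q - 7*w)/(q - w)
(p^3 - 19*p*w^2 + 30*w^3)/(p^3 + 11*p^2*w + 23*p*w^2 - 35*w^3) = (p^2 - 5*p*w + 6*w^2)/(p^2 + 6*p*w - 7*w^2)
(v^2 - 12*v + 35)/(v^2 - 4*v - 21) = (v - 5)/(v + 3)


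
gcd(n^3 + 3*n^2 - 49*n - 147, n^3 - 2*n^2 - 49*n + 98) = n^2 - 49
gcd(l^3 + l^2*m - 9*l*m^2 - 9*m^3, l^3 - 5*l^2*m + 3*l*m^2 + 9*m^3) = l^2 - 2*l*m - 3*m^2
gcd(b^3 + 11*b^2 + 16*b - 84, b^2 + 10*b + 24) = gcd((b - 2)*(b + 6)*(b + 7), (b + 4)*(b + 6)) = b + 6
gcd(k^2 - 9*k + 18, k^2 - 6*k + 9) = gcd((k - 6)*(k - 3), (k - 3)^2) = k - 3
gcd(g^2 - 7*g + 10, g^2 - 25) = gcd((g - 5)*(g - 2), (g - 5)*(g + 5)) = g - 5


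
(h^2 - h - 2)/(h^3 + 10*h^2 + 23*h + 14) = (h - 2)/(h^2 + 9*h + 14)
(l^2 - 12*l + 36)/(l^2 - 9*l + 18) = (l - 6)/(l - 3)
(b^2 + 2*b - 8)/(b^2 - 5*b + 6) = (b + 4)/(b - 3)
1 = 1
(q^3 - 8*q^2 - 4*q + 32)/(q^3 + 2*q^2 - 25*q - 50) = (q^2 - 10*q + 16)/(q^2 - 25)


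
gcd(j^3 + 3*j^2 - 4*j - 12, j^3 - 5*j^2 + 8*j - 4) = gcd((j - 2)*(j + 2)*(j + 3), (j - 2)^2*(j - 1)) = j - 2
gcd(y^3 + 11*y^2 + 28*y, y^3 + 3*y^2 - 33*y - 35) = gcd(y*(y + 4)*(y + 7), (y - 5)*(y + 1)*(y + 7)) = y + 7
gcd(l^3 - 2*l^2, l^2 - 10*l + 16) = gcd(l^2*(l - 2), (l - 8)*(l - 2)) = l - 2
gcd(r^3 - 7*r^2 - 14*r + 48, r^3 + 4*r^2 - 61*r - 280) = r - 8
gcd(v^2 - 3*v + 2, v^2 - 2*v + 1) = v - 1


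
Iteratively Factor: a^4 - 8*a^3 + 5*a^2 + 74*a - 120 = (a - 2)*(a^3 - 6*a^2 - 7*a + 60) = (a - 2)*(a + 3)*(a^2 - 9*a + 20) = (a - 4)*(a - 2)*(a + 3)*(a - 5)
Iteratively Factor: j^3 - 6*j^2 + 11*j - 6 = (j - 1)*(j^2 - 5*j + 6) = (j - 3)*(j - 1)*(j - 2)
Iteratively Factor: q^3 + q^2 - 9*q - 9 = (q - 3)*(q^2 + 4*q + 3) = (q - 3)*(q + 1)*(q + 3)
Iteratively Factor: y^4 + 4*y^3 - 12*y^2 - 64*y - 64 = (y - 4)*(y^3 + 8*y^2 + 20*y + 16) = (y - 4)*(y + 2)*(y^2 + 6*y + 8) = (y - 4)*(y + 2)^2*(y + 4)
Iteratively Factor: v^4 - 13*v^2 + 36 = (v + 3)*(v^3 - 3*v^2 - 4*v + 12) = (v + 2)*(v + 3)*(v^2 - 5*v + 6) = (v - 2)*(v + 2)*(v + 3)*(v - 3)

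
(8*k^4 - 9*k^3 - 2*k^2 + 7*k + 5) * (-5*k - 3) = -40*k^5 + 21*k^4 + 37*k^3 - 29*k^2 - 46*k - 15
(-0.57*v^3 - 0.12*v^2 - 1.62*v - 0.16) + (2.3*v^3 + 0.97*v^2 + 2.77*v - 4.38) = 1.73*v^3 + 0.85*v^2 + 1.15*v - 4.54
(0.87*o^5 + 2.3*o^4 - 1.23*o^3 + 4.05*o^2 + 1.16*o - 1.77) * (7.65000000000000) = 6.6555*o^5 + 17.595*o^4 - 9.4095*o^3 + 30.9825*o^2 + 8.874*o - 13.5405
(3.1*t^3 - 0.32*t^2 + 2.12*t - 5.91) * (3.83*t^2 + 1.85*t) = 11.873*t^5 + 4.5094*t^4 + 7.5276*t^3 - 18.7133*t^2 - 10.9335*t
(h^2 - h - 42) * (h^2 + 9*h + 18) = h^4 + 8*h^3 - 33*h^2 - 396*h - 756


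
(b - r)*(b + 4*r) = b^2 + 3*b*r - 4*r^2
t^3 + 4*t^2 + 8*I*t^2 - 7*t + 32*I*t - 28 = (t + 4)*(t + I)*(t + 7*I)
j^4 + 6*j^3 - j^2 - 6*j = j*(j - 1)*(j + 1)*(j + 6)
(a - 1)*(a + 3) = a^2 + 2*a - 3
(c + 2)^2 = c^2 + 4*c + 4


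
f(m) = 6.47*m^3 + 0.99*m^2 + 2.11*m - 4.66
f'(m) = 19.41*m^2 + 1.98*m + 2.11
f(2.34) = 88.60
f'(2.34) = 113.02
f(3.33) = 252.26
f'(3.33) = 223.94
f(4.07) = 456.53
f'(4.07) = 331.69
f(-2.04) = -59.77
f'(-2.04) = 78.85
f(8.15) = 3580.79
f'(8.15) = 1307.51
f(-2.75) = -137.53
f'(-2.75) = 143.45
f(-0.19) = -5.07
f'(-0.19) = 2.43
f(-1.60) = -32.00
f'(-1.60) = 48.63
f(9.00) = 4811.15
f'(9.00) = 1592.14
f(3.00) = 185.27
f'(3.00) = 182.74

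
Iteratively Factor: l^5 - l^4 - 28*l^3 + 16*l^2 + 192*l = (l + 4)*(l^4 - 5*l^3 - 8*l^2 + 48*l) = (l - 4)*(l + 4)*(l^3 - l^2 - 12*l) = l*(l - 4)*(l + 4)*(l^2 - l - 12) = l*(l - 4)*(l + 3)*(l + 4)*(l - 4)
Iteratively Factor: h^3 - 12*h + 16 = (h - 2)*(h^2 + 2*h - 8) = (h - 2)*(h + 4)*(h - 2)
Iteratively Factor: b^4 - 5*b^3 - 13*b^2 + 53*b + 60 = (b + 1)*(b^3 - 6*b^2 - 7*b + 60) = (b - 5)*(b + 1)*(b^2 - b - 12) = (b - 5)*(b - 4)*(b + 1)*(b + 3)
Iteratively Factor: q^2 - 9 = (q + 3)*(q - 3)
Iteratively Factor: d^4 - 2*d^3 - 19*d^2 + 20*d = (d + 4)*(d^3 - 6*d^2 + 5*d) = d*(d + 4)*(d^2 - 6*d + 5) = d*(d - 1)*(d + 4)*(d - 5)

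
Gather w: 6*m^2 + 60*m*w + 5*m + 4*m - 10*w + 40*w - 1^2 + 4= 6*m^2 + 9*m + w*(60*m + 30) + 3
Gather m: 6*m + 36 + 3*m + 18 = 9*m + 54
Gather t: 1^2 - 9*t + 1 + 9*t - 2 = 0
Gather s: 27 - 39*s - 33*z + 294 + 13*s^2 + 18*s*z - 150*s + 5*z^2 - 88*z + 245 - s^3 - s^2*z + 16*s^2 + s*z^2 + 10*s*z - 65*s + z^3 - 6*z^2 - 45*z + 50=-s^3 + s^2*(29 - z) + s*(z^2 + 28*z - 254) + z^3 - z^2 - 166*z + 616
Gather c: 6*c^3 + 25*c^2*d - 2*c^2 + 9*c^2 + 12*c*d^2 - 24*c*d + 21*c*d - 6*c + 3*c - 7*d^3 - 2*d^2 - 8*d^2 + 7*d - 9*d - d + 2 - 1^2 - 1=6*c^3 + c^2*(25*d + 7) + c*(12*d^2 - 3*d - 3) - 7*d^3 - 10*d^2 - 3*d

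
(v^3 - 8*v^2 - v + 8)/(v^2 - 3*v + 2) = (v^2 - 7*v - 8)/(v - 2)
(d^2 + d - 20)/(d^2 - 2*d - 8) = (d + 5)/(d + 2)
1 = 1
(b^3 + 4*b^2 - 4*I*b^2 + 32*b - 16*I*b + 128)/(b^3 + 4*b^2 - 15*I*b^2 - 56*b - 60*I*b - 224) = (b + 4*I)/(b - 7*I)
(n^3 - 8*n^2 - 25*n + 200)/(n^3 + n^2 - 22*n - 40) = (n^2 - 3*n - 40)/(n^2 + 6*n + 8)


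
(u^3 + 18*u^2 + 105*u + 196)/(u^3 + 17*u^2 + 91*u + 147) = (u + 4)/(u + 3)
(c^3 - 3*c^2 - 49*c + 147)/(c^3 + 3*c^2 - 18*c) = (c^2 - 49)/(c*(c + 6))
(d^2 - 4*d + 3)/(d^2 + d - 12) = (d - 1)/(d + 4)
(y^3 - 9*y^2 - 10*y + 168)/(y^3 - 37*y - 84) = (y - 6)/(y + 3)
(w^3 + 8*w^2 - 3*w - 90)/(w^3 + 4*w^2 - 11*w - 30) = (w + 6)/(w + 2)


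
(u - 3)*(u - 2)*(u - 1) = u^3 - 6*u^2 + 11*u - 6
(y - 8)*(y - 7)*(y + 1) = y^3 - 14*y^2 + 41*y + 56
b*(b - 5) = b^2 - 5*b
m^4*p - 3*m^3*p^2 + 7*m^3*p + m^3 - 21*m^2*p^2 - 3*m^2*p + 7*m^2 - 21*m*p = m*(m + 7)*(m - 3*p)*(m*p + 1)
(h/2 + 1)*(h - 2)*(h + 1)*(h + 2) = h^4/2 + 3*h^3/2 - h^2 - 6*h - 4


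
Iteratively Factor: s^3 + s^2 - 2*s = (s - 1)*(s^2 + 2*s) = s*(s - 1)*(s + 2)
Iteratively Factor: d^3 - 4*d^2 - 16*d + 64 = (d - 4)*(d^2 - 16) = (d - 4)^2*(d + 4)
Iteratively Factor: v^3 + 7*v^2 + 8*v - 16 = (v + 4)*(v^2 + 3*v - 4) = (v + 4)^2*(v - 1)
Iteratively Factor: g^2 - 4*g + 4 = (g - 2)*(g - 2)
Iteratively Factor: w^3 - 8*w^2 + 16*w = (w)*(w^2 - 8*w + 16) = w*(w - 4)*(w - 4)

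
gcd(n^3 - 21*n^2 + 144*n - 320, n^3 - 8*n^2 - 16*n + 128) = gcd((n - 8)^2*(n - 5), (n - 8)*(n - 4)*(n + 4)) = n - 8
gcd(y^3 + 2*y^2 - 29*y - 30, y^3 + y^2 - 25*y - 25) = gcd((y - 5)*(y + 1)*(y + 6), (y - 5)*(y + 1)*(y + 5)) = y^2 - 4*y - 5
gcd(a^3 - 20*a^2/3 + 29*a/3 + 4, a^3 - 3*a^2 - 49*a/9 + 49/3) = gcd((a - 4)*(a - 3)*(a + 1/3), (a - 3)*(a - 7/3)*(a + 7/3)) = a - 3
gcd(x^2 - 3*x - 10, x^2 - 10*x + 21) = 1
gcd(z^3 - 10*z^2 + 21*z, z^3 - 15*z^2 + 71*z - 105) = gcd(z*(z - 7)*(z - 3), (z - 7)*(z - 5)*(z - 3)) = z^2 - 10*z + 21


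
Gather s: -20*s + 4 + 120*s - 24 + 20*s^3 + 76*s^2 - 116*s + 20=20*s^3 + 76*s^2 - 16*s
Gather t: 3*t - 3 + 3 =3*t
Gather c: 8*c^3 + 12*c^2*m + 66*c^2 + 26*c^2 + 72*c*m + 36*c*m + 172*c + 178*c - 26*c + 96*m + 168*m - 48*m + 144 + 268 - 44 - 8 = 8*c^3 + c^2*(12*m + 92) + c*(108*m + 324) + 216*m + 360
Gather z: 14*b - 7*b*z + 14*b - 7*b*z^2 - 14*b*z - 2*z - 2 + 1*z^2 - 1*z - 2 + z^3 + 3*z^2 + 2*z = 28*b + z^3 + z^2*(4 - 7*b) + z*(-21*b - 1) - 4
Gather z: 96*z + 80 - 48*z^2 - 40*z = -48*z^2 + 56*z + 80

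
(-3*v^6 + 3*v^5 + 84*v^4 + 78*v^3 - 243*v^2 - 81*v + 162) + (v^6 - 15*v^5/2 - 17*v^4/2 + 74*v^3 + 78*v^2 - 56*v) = -2*v^6 - 9*v^5/2 + 151*v^4/2 + 152*v^3 - 165*v^2 - 137*v + 162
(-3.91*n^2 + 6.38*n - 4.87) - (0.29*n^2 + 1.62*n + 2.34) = -4.2*n^2 + 4.76*n - 7.21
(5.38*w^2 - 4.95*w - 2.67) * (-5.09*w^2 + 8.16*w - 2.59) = -27.3842*w^4 + 69.0963*w^3 - 40.7359*w^2 - 8.9667*w + 6.9153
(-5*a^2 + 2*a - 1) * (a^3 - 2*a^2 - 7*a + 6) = -5*a^5 + 12*a^4 + 30*a^3 - 42*a^2 + 19*a - 6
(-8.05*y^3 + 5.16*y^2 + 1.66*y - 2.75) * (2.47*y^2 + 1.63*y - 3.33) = -19.8835*y^5 - 0.376300000000001*y^4 + 39.3175*y^3 - 21.2695*y^2 - 10.0103*y + 9.1575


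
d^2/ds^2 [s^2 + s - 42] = 2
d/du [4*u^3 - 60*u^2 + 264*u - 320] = 12*u^2 - 120*u + 264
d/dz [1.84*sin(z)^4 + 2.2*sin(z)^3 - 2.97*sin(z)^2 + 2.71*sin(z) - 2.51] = (7.36*sin(z)^3 + 6.6*sin(z)^2 - 5.94*sin(z) + 2.71)*cos(z)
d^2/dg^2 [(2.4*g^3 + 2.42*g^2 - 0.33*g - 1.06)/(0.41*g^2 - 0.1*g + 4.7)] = (-4.44089209850063e-16*g^5 + 8.88178419700125e-16*g^4 - 9.114106*g^3 - 35.817156*g^2 + 322.17222*g + 110.66944)/(0.068921*g^6 - 0.05043*g^5 + 2.38251*g^4 - 1.1572*g^3 + 27.3117*g^2 - 6.627*g + 103.823)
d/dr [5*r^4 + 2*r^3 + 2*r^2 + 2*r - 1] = 20*r^3 + 6*r^2 + 4*r + 2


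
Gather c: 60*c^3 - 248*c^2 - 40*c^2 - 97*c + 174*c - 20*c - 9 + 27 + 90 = 60*c^3 - 288*c^2 + 57*c + 108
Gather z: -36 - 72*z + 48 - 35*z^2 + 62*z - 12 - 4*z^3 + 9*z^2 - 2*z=-4*z^3 - 26*z^2 - 12*z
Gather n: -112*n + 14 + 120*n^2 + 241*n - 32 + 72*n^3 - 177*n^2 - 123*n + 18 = 72*n^3 - 57*n^2 + 6*n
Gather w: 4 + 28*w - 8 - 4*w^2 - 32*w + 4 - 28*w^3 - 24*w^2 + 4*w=-28*w^3 - 28*w^2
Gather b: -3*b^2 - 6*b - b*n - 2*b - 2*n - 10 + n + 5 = -3*b^2 + b*(-n - 8) - n - 5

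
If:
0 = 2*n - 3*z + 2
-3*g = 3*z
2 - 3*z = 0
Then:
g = -2/3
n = 0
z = 2/3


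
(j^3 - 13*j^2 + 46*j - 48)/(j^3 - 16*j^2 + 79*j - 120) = (j - 2)/(j - 5)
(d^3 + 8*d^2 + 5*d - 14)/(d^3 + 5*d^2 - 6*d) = (d^2 + 9*d + 14)/(d*(d + 6))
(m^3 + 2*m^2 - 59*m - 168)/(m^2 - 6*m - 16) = (m^2 + 10*m + 21)/(m + 2)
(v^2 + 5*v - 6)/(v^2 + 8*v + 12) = (v - 1)/(v + 2)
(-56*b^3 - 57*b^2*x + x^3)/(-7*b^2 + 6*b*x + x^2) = (-8*b^2 - 7*b*x + x^2)/(-b + x)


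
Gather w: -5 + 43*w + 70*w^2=70*w^2 + 43*w - 5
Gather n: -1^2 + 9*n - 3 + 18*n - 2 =27*n - 6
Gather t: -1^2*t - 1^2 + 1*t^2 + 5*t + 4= t^2 + 4*t + 3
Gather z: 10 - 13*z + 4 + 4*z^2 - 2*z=4*z^2 - 15*z + 14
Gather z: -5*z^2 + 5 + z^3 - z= z^3 - 5*z^2 - z + 5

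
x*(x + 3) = x^2 + 3*x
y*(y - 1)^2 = y^3 - 2*y^2 + y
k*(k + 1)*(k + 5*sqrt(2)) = k^3 + k^2 + 5*sqrt(2)*k^2 + 5*sqrt(2)*k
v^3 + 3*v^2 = v^2*(v + 3)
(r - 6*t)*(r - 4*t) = r^2 - 10*r*t + 24*t^2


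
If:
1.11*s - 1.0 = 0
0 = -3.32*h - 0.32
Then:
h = -0.10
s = 0.90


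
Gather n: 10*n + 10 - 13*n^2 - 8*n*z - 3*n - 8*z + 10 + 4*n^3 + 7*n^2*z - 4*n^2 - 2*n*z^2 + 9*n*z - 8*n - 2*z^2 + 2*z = 4*n^3 + n^2*(7*z - 17) + n*(-2*z^2 + z - 1) - 2*z^2 - 6*z + 20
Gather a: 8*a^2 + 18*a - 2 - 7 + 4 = 8*a^2 + 18*a - 5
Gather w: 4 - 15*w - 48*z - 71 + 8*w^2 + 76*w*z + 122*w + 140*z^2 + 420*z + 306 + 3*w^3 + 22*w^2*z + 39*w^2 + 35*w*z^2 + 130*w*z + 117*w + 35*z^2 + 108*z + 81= 3*w^3 + w^2*(22*z + 47) + w*(35*z^2 + 206*z + 224) + 175*z^2 + 480*z + 320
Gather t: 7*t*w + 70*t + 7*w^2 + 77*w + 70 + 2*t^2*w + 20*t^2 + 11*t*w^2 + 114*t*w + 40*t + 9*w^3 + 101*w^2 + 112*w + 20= t^2*(2*w + 20) + t*(11*w^2 + 121*w + 110) + 9*w^3 + 108*w^2 + 189*w + 90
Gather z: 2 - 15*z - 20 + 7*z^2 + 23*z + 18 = 7*z^2 + 8*z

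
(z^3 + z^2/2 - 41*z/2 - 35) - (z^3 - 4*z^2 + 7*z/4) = 9*z^2/2 - 89*z/4 - 35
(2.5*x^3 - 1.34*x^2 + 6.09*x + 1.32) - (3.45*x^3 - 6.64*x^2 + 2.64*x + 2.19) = -0.95*x^3 + 5.3*x^2 + 3.45*x - 0.87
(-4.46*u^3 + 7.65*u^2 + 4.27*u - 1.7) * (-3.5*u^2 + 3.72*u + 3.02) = 15.61*u^5 - 43.3662*u^4 + 0.0438000000000027*u^3 + 44.9374*u^2 + 6.5714*u - 5.134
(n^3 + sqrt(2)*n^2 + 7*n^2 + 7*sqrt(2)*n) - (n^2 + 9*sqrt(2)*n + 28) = n^3 + sqrt(2)*n^2 + 6*n^2 - 2*sqrt(2)*n - 28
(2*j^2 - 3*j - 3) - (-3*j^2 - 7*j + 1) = 5*j^2 + 4*j - 4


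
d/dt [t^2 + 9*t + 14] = 2*t + 9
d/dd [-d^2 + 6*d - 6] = 6 - 2*d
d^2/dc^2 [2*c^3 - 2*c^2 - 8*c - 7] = 12*c - 4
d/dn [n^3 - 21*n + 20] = 3*n^2 - 21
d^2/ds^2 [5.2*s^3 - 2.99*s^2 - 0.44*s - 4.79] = 31.2*s - 5.98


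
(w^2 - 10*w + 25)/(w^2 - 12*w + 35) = (w - 5)/(w - 7)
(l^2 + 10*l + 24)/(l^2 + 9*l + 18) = (l + 4)/(l + 3)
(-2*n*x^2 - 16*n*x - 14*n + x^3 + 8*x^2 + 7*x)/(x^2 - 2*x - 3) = (-2*n*x - 14*n + x^2 + 7*x)/(x - 3)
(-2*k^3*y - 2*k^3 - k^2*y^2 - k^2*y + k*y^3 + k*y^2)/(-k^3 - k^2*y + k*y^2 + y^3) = k*(-2*k*y - 2*k + y^2 + y)/(-k^2 + y^2)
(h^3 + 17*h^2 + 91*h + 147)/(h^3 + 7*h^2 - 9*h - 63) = (h + 7)/(h - 3)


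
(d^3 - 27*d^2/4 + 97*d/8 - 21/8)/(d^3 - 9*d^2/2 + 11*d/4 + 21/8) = (4*d^2 - 13*d + 3)/(4*d^2 - 4*d - 3)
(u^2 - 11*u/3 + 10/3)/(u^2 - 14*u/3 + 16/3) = (3*u - 5)/(3*u - 8)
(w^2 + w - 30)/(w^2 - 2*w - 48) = (w - 5)/(w - 8)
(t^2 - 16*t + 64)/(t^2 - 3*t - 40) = (t - 8)/(t + 5)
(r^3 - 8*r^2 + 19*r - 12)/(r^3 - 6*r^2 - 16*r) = (-r^3 + 8*r^2 - 19*r + 12)/(r*(-r^2 + 6*r + 16))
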